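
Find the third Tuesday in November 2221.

November 20, 2221

November 1, 2221 is a Thursday.
The first Tuesday is therefore November 6 (5 days later).
The third Tuesday is 6 + 2×7 = November 20.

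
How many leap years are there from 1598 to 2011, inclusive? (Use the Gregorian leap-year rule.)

Multiples of 4 in [1598,2011]: 103.
Of those, multiples of 100: 5 (not leap unless ÷400).
Multiples of 400: 2.
Leap years = 103 − 5 + 2 = 100.

100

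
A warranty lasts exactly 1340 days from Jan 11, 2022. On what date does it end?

September 12, 2025

+365 (one year) → Jan 11, 2023 (975 left).
+365 (one year) → Jan 11, 2024 (610 left).
+366 (one year; includes Feb 29, 2024) → Jan 11, 2025 (244 left).
Jan has 31 days: +21 → Feb 1, 2025 (223 left).
Feb has 28 days: +28 → Mar 1, 2025 (195 left).
Mar has 31 days: +31 → Apr 1, 2025 (164 left).
Apr has 30 days: +30 → May 1, 2025 (134 left).
May has 31 days: +31 → Jun 1, 2025 (103 left).
Jun has 30 days: +30 → Jul 1, 2025 (73 left).
Jul has 31 days: +31 → Aug 1, 2025 (42 left).
Aug has 31 days: +31 → Sep 1, 2025 (11 left).
+11 → Sep 12, 2025.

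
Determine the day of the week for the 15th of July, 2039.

January 1, 2039 is a Saturday.
Jan 1, 2039 → Feb 1, 2039: 31 days (January has 31).
Feb 1, 2039 → Mar 1, 2039: 28 days (February has 28).
Mar 1, 2039 → Apr 1, 2039: 31 days (March has 31).
Apr 1, 2039 → May 1, 2039: 30 days (April has 30).
May 1, 2039 → Jun 1, 2039: 31 days (May has 31).
Jun 1, 2039 → Jul 1, 2039: 30 days (June has 30).
Jul 1, 2039 → Jul 15, 2039: 14 days.
Total: 195 days.
195 mod 7 = 6, so Saturday + 6 = Friday.

Friday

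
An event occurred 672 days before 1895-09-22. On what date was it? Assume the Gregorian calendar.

November 19, 1893

−365 (one year) → Sep 22, 1894 (307 left).
−22 → Aug 31, 1894 (end of Aug, 31 days; 285 left).
−31 → Jul 31, 1894 (end of Jul, 31 days; 254 left).
−31 → Jun 30, 1894 (end of Jun, 30 days; 223 left).
−30 → May 31, 1894 (end of May, 31 days; 193 left).
−31 → Apr 30, 1894 (end of Apr, 30 days; 162 left).
−30 → Mar 31, 1894 (end of Mar, 31 days; 132 left).
−31 → Feb 28, 1894 (end of Feb, 28 days; 101 left).
−28 → Jan 31, 1894 (end of Jan, 31 days; 73 left).
−31 → Dec 31, 1893 (end of Dec, 31 days; 42 left).
−31 → Nov 30, 1893 (end of Nov, 30 days; 11 left).
−11 → Nov 19, 1893.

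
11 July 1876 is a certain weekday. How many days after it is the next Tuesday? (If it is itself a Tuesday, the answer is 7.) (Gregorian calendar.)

Jul 11, 1876 is a Tuesday.
From Tuesday to the next Tuesday is 7 days.

7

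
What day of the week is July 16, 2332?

Saturday

Doomsday rule: the anchor day for the 2300s is Wednesday. For year 32: 32÷12 = 2 r 8, and 8÷4 = 2, so 2+8+2 = 12.
Wednesday + 12 ≡ Monday — that's 2332's doomsday.
In July the doomsday date is Jul 11.
Jul 16 is 5 days after Jul 11; 5 mod 7 = 5, so Monday + 5 = Saturday.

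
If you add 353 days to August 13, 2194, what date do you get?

Aug has 31 days: +19 → Sep 1, 2194 (334 left).
Sep has 30 days: +30 → Oct 1, 2194 (304 left).
Oct has 31 days: +31 → Nov 1, 2194 (273 left).
Nov has 30 days: +30 → Dec 1, 2194 (243 left).
Dec has 31 days: +31 → Jan 1, 2195 (212 left).
Jan has 31 days: +31 → Feb 1, 2195 (181 left).
Feb has 28 days: +28 → Mar 1, 2195 (153 left).
Mar has 31 days: +31 → Apr 1, 2195 (122 left).
Apr has 30 days: +30 → May 1, 2195 (92 left).
May has 31 days: +31 → Jun 1, 2195 (61 left).
Jun has 30 days: +30 → Jul 1, 2195 (31 left).
Jul has 31 days: +31 → Aug 1, 2195 (0 left).

August 1, 2195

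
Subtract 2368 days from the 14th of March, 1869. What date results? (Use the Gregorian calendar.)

September 19, 1862

−365 (one year) → Mar 14, 1868 (2003 left).
−366 (one year; includes Feb 29, 1868) → Mar 14, 1867 (1637 left).
−365 (one year) → Mar 14, 1866 (1272 left).
−365 (one year) → Mar 14, 1865 (907 left).
−365 (one year) → Mar 14, 1864 (542 left).
−366 (one year; includes Feb 29, 1864) → Mar 14, 1863 (176 left).
−14 → Feb 28, 1863 (end of Feb, 28 days; 162 left).
−28 → Jan 31, 1863 (end of Jan, 31 days; 134 left).
−31 → Dec 31, 1862 (end of Dec, 31 days; 103 left).
−31 → Nov 30, 1862 (end of Nov, 30 days; 72 left).
−30 → Oct 31, 1862 (end of Oct, 31 days; 42 left).
−31 → Sep 30, 1862 (end of Sep, 30 days; 11 left).
−11 → Sep 19, 1862.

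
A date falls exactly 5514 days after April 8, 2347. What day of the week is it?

Sunday

First find the weekday of Apr 8, 2347. Doomsday rule: the anchor day for the 2300s is Wednesday. For year 47: 47÷12 = 3 r 11, and 11÷4 = 2, so 3+11+2 = 16.
Wednesday + 16 ≡ Friday — that's 2347's doomsday.
In April the doomsday date is Apr 4.
Apr 8 is 4 days after Apr 4; 4 mod 7 = 4, so Friday + 4 = Tuesday.
5514 mod 7 = 5, so 5514 days after a Tuesday is Tuesday + 5 = Sunday.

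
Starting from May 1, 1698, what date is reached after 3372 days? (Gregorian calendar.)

July 26, 1707

+365 (one year) → May 1, 1699 (3007 left).
+365 (one year) → May 1, 1700 (2642 left).
+365 (one year) → May 1, 1701 (2277 left).
+365 (one year) → May 1, 1702 (1912 left).
+365 (one year) → May 1, 1703 (1547 left).
+366 (one year; includes Feb 29, 1704) → May 1, 1704 (1181 left).
+365 (one year) → May 1, 1705 (816 left).
+365 (one year) → May 1, 1706 (451 left).
+365 (one year) → May 1, 1707 (86 left).
May has 31 days: +31 → Jun 1, 1707 (55 left).
Jun has 30 days: +30 → Jul 1, 1707 (25 left).
+25 → Jul 26, 1707.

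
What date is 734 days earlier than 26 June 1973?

−365 (one year) → Jun 26, 1972 (369 left).
−26 → May 31, 1972 (end of May, 31 days; 343 left).
−31 → Apr 30, 1972 (end of Apr, 30 days; 312 left).
−30 → Mar 31, 1972 (end of Mar, 31 days; 282 left).
−31 → Feb 29, 1972 (end of Feb, 29 days; 251 left).
−29 → Jan 31, 1972 (end of Jan, 31 days; 222 left).
−31 → Dec 31, 1971 (end of Dec, 31 days; 191 left).
−31 → Nov 30, 1971 (end of Nov, 30 days; 160 left).
−30 → Oct 31, 1971 (end of Oct, 31 days; 130 left).
−31 → Sep 30, 1971 (end of Sep, 30 days; 99 left).
−30 → Aug 31, 1971 (end of Aug, 31 days; 69 left).
−31 → Jul 31, 1971 (end of Jul, 31 days; 38 left).
−31 → Jun 30, 1971 (end of Jun, 30 days; 7 left).
−7 → Jun 23, 1971.

June 23, 1971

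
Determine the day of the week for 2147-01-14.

Doomsday rule: the anchor day for the 2100s is Sunday. For year 47: 47÷12 = 3 r 11, and 11÷4 = 2, so 3+11+2 = 16.
Sunday + 16 ≡ Tuesday — that's 2147's doomsday.
In January the doomsday date is Jan 3 (2147 is not a leap year).
Jan 14 is 11 days after Jan 3; 11 mod 7 = 4, so Tuesday + 4 = Saturday.

Saturday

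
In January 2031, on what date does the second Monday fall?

January 13, 2031

January 1, 2031 is a Wednesday.
The first Monday is therefore January 6 (5 days later).
The second Monday is 6 + 1×7 = January 13.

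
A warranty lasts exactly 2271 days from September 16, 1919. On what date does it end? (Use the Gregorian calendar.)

+366 (one year; includes Feb 29, 1920) → Sep 16, 1920 (1905 left).
+365 (one year) → Sep 16, 1921 (1540 left).
+365 (one year) → Sep 16, 1922 (1175 left).
+365 (one year) → Sep 16, 1923 (810 left).
+366 (one year; includes Feb 29, 1924) → Sep 16, 1924 (444 left).
+365 (one year) → Sep 16, 1925 (79 left).
Sep has 30 days: +15 → Oct 1, 1925 (64 left).
Oct has 31 days: +31 → Nov 1, 1925 (33 left).
Nov has 30 days: +30 → Dec 1, 1925 (3 left).
+3 → Dec 4, 1925.

December 4, 1925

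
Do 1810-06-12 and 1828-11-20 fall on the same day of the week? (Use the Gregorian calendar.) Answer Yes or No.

From Jun 12, 1810 to Nov 20, 1828 is 6736 days.
6736 mod 7 = 2, so they are different weekdays.
(Jun 12, 1810 is a Tuesday; Nov 20, 1828 is a Thursday.)

No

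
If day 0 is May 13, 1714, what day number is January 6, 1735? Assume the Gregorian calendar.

May 13, 1714 → May 13, 1715: 365 days.
May 13, 1715 → May 13, 1716: 366 days (Feb 29, 1716 is in that span).
May 13, 1716 → May 13, 1717: 365 days.
May 13, 1717 → May 13, 1718: 365 days.
May 13, 1718 → May 13, 1719: 365 days.
May 13, 1719 → May 13, 1720: 366 days (Feb 29, 1720 is in that span).
May 13, 1720 → May 13, 1721: 365 days.
May 13, 1721 → May 13, 1722: 365 days.
May 13, 1722 → May 13, 1723: 365 days.
May 13, 1723 → May 13, 1724: 366 days (Feb 29, 1724 is in that span).
May 13, 1724 → May 13, 1725: 365 days.
May 13, 1725 → May 13, 1726: 365 days.
May 13, 1726 → May 13, 1727: 365 days.
May 13, 1727 → May 13, 1728: 366 days (Feb 29, 1728 is in that span).
May 13, 1728 → May 13, 1729: 365 days.
May 13, 1729 → May 13, 1730: 365 days.
May 13, 1730 → May 13, 1731: 365 days.
May 13, 1731 → May 13, 1732: 366 days (Feb 29, 1732 is in that span).
May 13, 1732 → May 13, 1733: 365 days.
May 13, 1733 → May 13, 1734: 365 days.
May 13, 1734 → Jun 13, 1734: 31 days (May has 31).
Jun 13, 1734 → Jul 13, 1734: 30 days (June has 30).
Jul 13, 1734 → Aug 13, 1734: 31 days (July has 31).
Aug 13, 1734 → Sep 13, 1734: 31 days (August has 31).
Sep 13, 1734 → Oct 13, 1734: 30 days (September has 30).
Oct 13, 1734 → Nov 13, 1734: 31 days (October has 31).
Nov 13, 1734 → Dec 13, 1734: 30 days (November has 30).
Dec 13, 1734 → Jan 6, 1735: 24 days.
Total: 7543 days.

7543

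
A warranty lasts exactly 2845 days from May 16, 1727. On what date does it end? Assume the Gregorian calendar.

+366 (one year; includes Feb 29, 1728) → May 16, 1728 (2479 left).
+365 (one year) → May 16, 1729 (2114 left).
+365 (one year) → May 16, 1730 (1749 left).
+365 (one year) → May 16, 1731 (1384 left).
+366 (one year; includes Feb 29, 1732) → May 16, 1732 (1018 left).
+365 (one year) → May 16, 1733 (653 left).
+365 (one year) → May 16, 1734 (288 left).
May has 31 days: +16 → Jun 1, 1734 (272 left).
Jun has 30 days: +30 → Jul 1, 1734 (242 left).
Jul has 31 days: +31 → Aug 1, 1734 (211 left).
Aug has 31 days: +31 → Sep 1, 1734 (180 left).
Sep has 30 days: +30 → Oct 1, 1734 (150 left).
Oct has 31 days: +31 → Nov 1, 1734 (119 left).
Nov has 30 days: +30 → Dec 1, 1734 (89 left).
Dec has 31 days: +31 → Jan 1, 1735 (58 left).
Jan has 31 days: +31 → Feb 1, 1735 (27 left).
+27 → Feb 28, 1735.

February 28, 1735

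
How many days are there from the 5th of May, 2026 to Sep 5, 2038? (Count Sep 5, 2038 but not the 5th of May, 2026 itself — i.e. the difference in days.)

May 5, 2026 → May 5, 2027: 365 days.
May 5, 2027 → May 5, 2028: 366 days (Feb 29, 2028 is in that span).
May 5, 2028 → May 5, 2029: 365 days.
May 5, 2029 → May 5, 2030: 365 days.
May 5, 2030 → May 5, 2031: 365 days.
May 5, 2031 → May 5, 2032: 366 days (Feb 29, 2032 is in that span).
May 5, 2032 → May 5, 2033: 365 days.
May 5, 2033 → May 5, 2034: 365 days.
May 5, 2034 → May 5, 2035: 365 days.
May 5, 2035 → May 5, 2036: 366 days (Feb 29, 2036 is in that span).
May 5, 2036 → May 5, 2037: 365 days.
May 5, 2037 → May 5, 2038: 365 days.
May 5, 2038 → Jun 5, 2038: 31 days (May has 31).
Jun 5, 2038 → Jul 5, 2038: 30 days (June has 30).
Jul 5, 2038 → Aug 5, 2038: 31 days (July has 31).
Aug 5, 2038 → Sep 5, 2038: 31 days.
Total: 4506 days.

4506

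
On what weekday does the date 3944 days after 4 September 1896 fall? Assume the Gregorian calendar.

Monday

First find the weekday of Sep 4, 1896. Doomsday rule: the anchor day for the 1800s is Friday. For year 96: 96÷12 = 8 r 0, and 0÷4 = 0, so 8+0+0 = 8.
Friday + 8 ≡ Saturday — that's 1896's doomsday.
In September the doomsday date is Sep 5.
Sep 4 is 1 day before Sep 5; 1 mod 7 = 1, so Saturday − 1 = Friday.
3944 mod 7 = 3, so 3944 days after a Friday is Friday + 3 = Monday.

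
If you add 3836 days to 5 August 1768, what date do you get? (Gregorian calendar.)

February 5, 1779

+365 (one year) → Aug 5, 1769 (3471 left).
+365 (one year) → Aug 5, 1770 (3106 left).
+365 (one year) → Aug 5, 1771 (2741 left).
+366 (one year; includes Feb 29, 1772) → Aug 5, 1772 (2375 left).
+365 (one year) → Aug 5, 1773 (2010 left).
+365 (one year) → Aug 5, 1774 (1645 left).
+365 (one year) → Aug 5, 1775 (1280 left).
+366 (one year; includes Feb 29, 1776) → Aug 5, 1776 (914 left).
+365 (one year) → Aug 5, 1777 (549 left).
+365 (one year) → Aug 5, 1778 (184 left).
Aug has 31 days: +27 → Sep 1, 1778 (157 left).
Sep has 30 days: +30 → Oct 1, 1778 (127 left).
Oct has 31 days: +31 → Nov 1, 1778 (96 left).
Nov has 30 days: +30 → Dec 1, 1778 (66 left).
Dec has 31 days: +31 → Jan 1, 1779 (35 left).
Jan has 31 days: +31 → Feb 1, 1779 (4 left).
+4 → Feb 5, 1779.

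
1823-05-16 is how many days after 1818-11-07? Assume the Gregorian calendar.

1651

Nov 7, 1818 → Nov 7, 1819: 365 days.
Nov 7, 1819 → Nov 7, 1820: 366 days (Feb 29, 1820 is in that span).
Nov 7, 1820 → Nov 7, 1821: 365 days.
Nov 7, 1821 → Nov 7, 1822: 365 days.
Nov 7, 1822 → Dec 7, 1822: 30 days (November has 30).
Dec 7, 1822 → Jan 7, 1823: 31 days (December has 31).
Jan 7, 1823 → Feb 7, 1823: 31 days (January has 31).
Feb 7, 1823 → Mar 7, 1823: 28 days (February has 28).
Mar 7, 1823 → Apr 7, 1823: 31 days (March has 31).
Apr 7, 1823 → May 7, 1823: 30 days (April has 30).
May 7, 1823 → May 16, 1823: 9 days.
Total: 1651 days.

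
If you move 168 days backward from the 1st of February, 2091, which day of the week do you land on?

Thursday

Feb 1, 2091 is a Thursday.
168 mod 7 = 0, so 168 days before a Thursday is Thursday − 0 = Thursday.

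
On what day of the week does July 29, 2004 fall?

Thursday

Doomsday rule: the anchor day for the 2000s is Tuesday. For year 04: 4÷12 = 0 r 4, and 4÷4 = 1, so 0+4+1 = 5.
Tuesday + 5 ≡ Sunday — that's 2004's doomsday.
In July the doomsday date is Jul 11.
Jul 29 is 18 days after Jul 11; 18 mod 7 = 4, so Sunday + 4 = Thursday.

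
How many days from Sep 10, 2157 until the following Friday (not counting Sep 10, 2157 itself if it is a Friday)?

6

Sep 10, 2157 is a Saturday.
From Saturday to the next Friday is 6 days.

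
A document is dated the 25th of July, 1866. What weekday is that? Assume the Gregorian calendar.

Wednesday

Doomsday rule: the anchor day for the 1800s is Friday. For year 66: 66÷12 = 5 r 6, and 6÷4 = 1, so 5+6+1 = 12.
Friday + 12 ≡ Wednesday — that's 1866's doomsday.
In July the doomsday date is Jul 11.
Jul 25 is 14 days after Jul 11; 14 mod 7 = 0, so Wednesday + 0 = Wednesday.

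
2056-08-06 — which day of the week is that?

Sunday

Doomsday rule: the anchor day for the 2000s is Tuesday. For year 56: 56÷12 = 4 r 8, and 8÷4 = 2, so 4+8+2 = 14.
Tuesday + 14 ≡ Tuesday — that's 2056's doomsday.
In August the doomsday date is Aug 8.
Aug 6 is 2 days before Aug 8; 2 mod 7 = 2, so Tuesday − 2 = Sunday.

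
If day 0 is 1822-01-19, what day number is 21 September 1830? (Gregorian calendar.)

Jan 19, 1822 → Jan 19, 1823: 365 days.
Jan 19, 1823 → Jan 19, 1824: 365 days.
Jan 19, 1824 → Jan 19, 1825: 366 days (Feb 29, 1824 is in that span).
Jan 19, 1825 → Jan 19, 1826: 365 days.
Jan 19, 1826 → Jan 19, 1827: 365 days.
Jan 19, 1827 → Jan 19, 1828: 365 days.
Jan 19, 1828 → Jan 19, 1829: 366 days (Feb 29, 1828 is in that span).
Jan 19, 1829 → Jan 19, 1830: 365 days.
Jan 19, 1830 → Feb 19, 1830: 31 days (January has 31).
Feb 19, 1830 → Mar 19, 1830: 28 days (February has 28).
Mar 19, 1830 → Apr 19, 1830: 31 days (March has 31).
Apr 19, 1830 → May 19, 1830: 30 days (April has 30).
May 19, 1830 → Jun 19, 1830: 31 days (May has 31).
Jun 19, 1830 → Jul 19, 1830: 30 days (June has 30).
Jul 19, 1830 → Aug 19, 1830: 31 days (July has 31).
Aug 19, 1830 → Sep 19, 1830: 31 days (August has 31).
Sep 19, 1830 → Sep 21, 1830: 2 days.
Total: 3167 days.

3167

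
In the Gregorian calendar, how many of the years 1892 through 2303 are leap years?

99

Multiples of 4 in [1892,2303]: 103.
Of those, multiples of 100: 5 (not leap unless ÷400).
Multiples of 400: 1.
Leap years = 103 − 5 + 1 = 99.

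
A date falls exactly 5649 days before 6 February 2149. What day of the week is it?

Thursday

First find the weekday of Feb 6, 2149. Doomsday rule: the anchor day for the 2100s is Sunday. For year 49: 49÷12 = 4 r 1, and 1÷4 = 0, so 4+1+0 = 5.
Sunday + 5 ≡ Friday — that's 2149's doomsday.
In February the doomsday date is Feb 28 (2149 is not a leap year).
Feb 6 is 22 days before Feb 28; 22 mod 7 = 1, so Friday − 1 = Thursday.
5649 mod 7 = 0, so 5649 days before a Thursday is Thursday − 0 = Thursday.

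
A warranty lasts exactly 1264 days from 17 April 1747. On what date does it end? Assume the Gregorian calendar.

+366 (one year; includes Feb 29, 1748) → Apr 17, 1748 (898 left).
+365 (one year) → Apr 17, 1749 (533 left).
+365 (one year) → Apr 17, 1750 (168 left).
Apr has 30 days: +14 → May 1, 1750 (154 left).
May has 31 days: +31 → Jun 1, 1750 (123 left).
Jun has 30 days: +30 → Jul 1, 1750 (93 left).
Jul has 31 days: +31 → Aug 1, 1750 (62 left).
Aug has 31 days: +31 → Sep 1, 1750 (31 left).
Sep has 30 days: +30 → Oct 1, 1750 (1 left).
+1 → Oct 2, 1750.

October 2, 1750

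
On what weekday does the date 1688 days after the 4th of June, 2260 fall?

First find the weekday of Jun 4, 2260. Doomsday rule: the anchor day for the 2200s is Friday. For year 60: 60÷12 = 5 r 0, and 0÷4 = 0, so 5+0+0 = 5.
Friday + 5 ≡ Wednesday — that's 2260's doomsday.
In June the doomsday date is Jun 6.
Jun 4 is 2 days before Jun 6; 2 mod 7 = 2, so Wednesday − 2 = Monday.
1688 mod 7 = 1, so 1688 days after a Monday is Monday + 1 = Tuesday.

Tuesday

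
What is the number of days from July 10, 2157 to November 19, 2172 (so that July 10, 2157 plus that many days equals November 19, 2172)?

Jul 10, 2157 → Jul 10, 2158: 365 days.
Jul 10, 2158 → Jul 10, 2159: 365 days.
Jul 10, 2159 → Jul 10, 2160: 366 days (Feb 29, 2160 is in that span).
Jul 10, 2160 → Jul 10, 2161: 365 days.
Jul 10, 2161 → Jul 10, 2162: 365 days.
Jul 10, 2162 → Jul 10, 2163: 365 days.
Jul 10, 2163 → Jul 10, 2164: 366 days (Feb 29, 2164 is in that span).
Jul 10, 2164 → Jul 10, 2165: 365 days.
Jul 10, 2165 → Jul 10, 2166: 365 days.
Jul 10, 2166 → Jul 10, 2167: 365 days.
Jul 10, 2167 → Jul 10, 2168: 366 days (Feb 29, 2168 is in that span).
Jul 10, 2168 → Jul 10, 2169: 365 days.
Jul 10, 2169 → Jul 10, 2170: 365 days.
Jul 10, 2170 → Jul 10, 2171: 365 days.
Jul 10, 2171 → Jul 10, 2172: 366 days (Feb 29, 2172 is in that span).
Jul 10, 2172 → Aug 10, 2172: 31 days (July has 31).
Aug 10, 2172 → Sep 10, 2172: 31 days (August has 31).
Sep 10, 2172 → Oct 10, 2172: 30 days (September has 30).
Oct 10, 2172 → Nov 10, 2172: 31 days (October has 31).
Nov 10, 2172 → Nov 19, 2172: 9 days.
Total: 5611 days.

5611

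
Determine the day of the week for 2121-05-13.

Doomsday rule: the anchor day for the 2100s is Sunday. For year 21: 21÷12 = 1 r 9, and 9÷4 = 2, so 1+9+2 = 12.
Sunday + 12 ≡ Friday — that's 2121's doomsday.
In May the doomsday date is May 9.
May 13 is 4 days after May 9; 4 mod 7 = 4, so Friday + 4 = Tuesday.

Tuesday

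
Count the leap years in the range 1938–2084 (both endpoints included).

37

Multiples of 4 in [1938,2084]: 37.
Of those, multiples of 100: 1 (not leap unless ÷400).
Multiples of 400: 1.
Leap years = 37 − 1 + 1 = 37.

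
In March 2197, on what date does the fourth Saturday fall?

March 25, 2197

March 1, 2197 is a Wednesday.
The first Saturday is therefore March 4 (3 days later).
The fourth Saturday is 4 + 3×7 = March 25.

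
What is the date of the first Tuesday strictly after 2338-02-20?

February 22, 2338

Feb 20, 2338 is a Sunday.
From Sunday to the next Tuesday is 2 days.
Feb 20, 2338 + 2 = Feb 22, 2338.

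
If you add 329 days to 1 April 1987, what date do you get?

February 24, 1988

Apr has 30 days: +30 → May 1, 1987 (299 left).
May has 31 days: +31 → Jun 1, 1987 (268 left).
Jun has 30 days: +30 → Jul 1, 1987 (238 left).
Jul has 31 days: +31 → Aug 1, 1987 (207 left).
Aug has 31 days: +31 → Sep 1, 1987 (176 left).
Sep has 30 days: +30 → Oct 1, 1987 (146 left).
Oct has 31 days: +31 → Nov 1, 1987 (115 left).
Nov has 30 days: +30 → Dec 1, 1987 (85 left).
Dec has 31 days: +31 → Jan 1, 1988 (54 left).
Jan has 31 days: +31 → Feb 1, 1988 (23 left).
+23 → Feb 24, 1988.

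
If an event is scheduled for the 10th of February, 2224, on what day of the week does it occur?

Tuesday

Doomsday rule: the anchor day for the 2200s is Friday. For year 24: 24÷12 = 2 r 0, and 0÷4 = 0, so 2+0+0 = 2.
Friday + 2 ≡ Sunday — that's 2224's doomsday.
In February the doomsday date is Feb 29 (2224 is a leap year (divisible by 4)).
Feb 10 is 19 days before Feb 29; 19 mod 7 = 5, so Sunday − 5 = Tuesday.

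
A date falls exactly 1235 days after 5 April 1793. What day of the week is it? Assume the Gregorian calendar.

Monday

Apr 5, 1793 is a Friday.
1235 mod 7 = 3, so 1235 days after a Friday is Friday + 3 = Monday.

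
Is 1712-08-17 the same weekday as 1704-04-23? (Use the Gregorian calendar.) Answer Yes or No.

From Apr 23, 1704 to Aug 17, 1712 is 3038 days.
3038 mod 7 = 0, so they are the same weekday.
(Apr 23, 1704 is a Wednesday; Aug 17, 1712 is a Wednesday.)

Yes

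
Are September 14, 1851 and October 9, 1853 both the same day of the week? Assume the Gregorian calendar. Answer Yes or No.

Yes

From Sep 14, 1851 to Oct 9, 1853 is 756 days.
756 mod 7 = 0, so they are the same weekday.
(Sep 14, 1851 is a Sunday; Oct 9, 1853 is a Sunday.)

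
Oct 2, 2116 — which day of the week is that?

Doomsday rule: the anchor day for the 2100s is Sunday. For year 16: 16÷12 = 1 r 4, and 4÷4 = 1, so 1+4+1 = 6.
Sunday + 6 ≡ Saturday — that's 2116's doomsday.
In October the doomsday date is Oct 10.
Oct 2 is 8 days before Oct 10; 8 mod 7 = 1, so Saturday − 1 = Friday.

Friday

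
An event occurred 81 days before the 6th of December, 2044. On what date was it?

−6 → Nov 30, 2044 (end of Nov, 30 days; 75 left).
−30 → Oct 31, 2044 (end of Oct, 31 days; 45 left).
−31 → Sep 30, 2044 (end of Sep, 30 days; 14 left).
−14 → Sep 16, 2044.

September 16, 2044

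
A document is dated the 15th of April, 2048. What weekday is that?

Wednesday

January 1, 2048 is a Wednesday.
Jan 1, 2048 → Feb 1, 2048: 31 days (January has 31).
Feb 1, 2048 → Mar 1, 2048: 29 days (February has 29).
Mar 1, 2048 → Apr 1, 2048: 31 days (March has 31).
Apr 1, 2048 → Apr 15, 2048: 14 days.
Total: 105 days.
105 mod 7 = 0, so Wednesday + 0 = Wednesday.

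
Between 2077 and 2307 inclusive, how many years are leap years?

54

Multiples of 4 in [2077,2307]: 57.
Of those, multiples of 100: 3 (not leap unless ÷400).
Multiples of 400: 0.
Leap years = 57 − 3 + 0 = 54.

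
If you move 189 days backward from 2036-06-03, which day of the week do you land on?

Jun 3, 2036 is a Tuesday.
189 mod 7 = 0, so 189 days before a Tuesday is Tuesday − 0 = Tuesday.

Tuesday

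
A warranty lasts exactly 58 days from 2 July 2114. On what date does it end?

August 29, 2114

Jul has 31 days: +30 → Aug 1, 2114 (28 left).
+28 → Aug 29, 2114.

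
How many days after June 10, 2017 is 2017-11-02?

145

Jun 10, 2017 → Jul 10, 2017: 30 days (June has 30).
Jul 10, 2017 → Aug 10, 2017: 31 days (July has 31).
Aug 10, 2017 → Sep 10, 2017: 31 days (August has 31).
Sep 10, 2017 → Oct 10, 2017: 30 days (September has 30).
Oct 10, 2017 → Nov 2, 2017: 23 days.
Total: 145 days.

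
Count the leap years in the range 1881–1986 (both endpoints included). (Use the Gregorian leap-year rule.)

25

Multiples of 4 in [1881,1986]: 26.
Of those, multiples of 100: 1 (not leap unless ÷400).
Multiples of 400: 0.
Leap years = 26 − 1 + 0 = 25.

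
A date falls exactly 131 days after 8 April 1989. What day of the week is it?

First find the weekday of Apr 8, 1989. Doomsday rule: the anchor day for the 1900s is Wednesday. For year 89: 89÷12 = 7 r 5, and 5÷4 = 1, so 7+5+1 = 13.
Wednesday + 13 ≡ Tuesday — that's 1989's doomsday.
In April the doomsday date is Apr 4.
Apr 8 is 4 days after Apr 4; 4 mod 7 = 4, so Tuesday + 4 = Saturday.
131 mod 7 = 5, so 131 days after a Saturday is Saturday + 5 = Thursday.

Thursday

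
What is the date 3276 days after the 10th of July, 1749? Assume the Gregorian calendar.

+365 (one year) → Jul 10, 1750 (2911 left).
+365 (one year) → Jul 10, 1751 (2546 left).
+366 (one year; includes Feb 29, 1752) → Jul 10, 1752 (2180 left).
+365 (one year) → Jul 10, 1753 (1815 left).
+365 (one year) → Jul 10, 1754 (1450 left).
+365 (one year) → Jul 10, 1755 (1085 left).
+366 (one year; includes Feb 29, 1756) → Jul 10, 1756 (719 left).
+365 (one year) → Jul 10, 1757 (354 left).
Jul has 31 days: +22 → Aug 1, 1757 (332 left).
Aug has 31 days: +31 → Sep 1, 1757 (301 left).
Sep has 30 days: +30 → Oct 1, 1757 (271 left).
Oct has 31 days: +31 → Nov 1, 1757 (240 left).
Nov has 30 days: +30 → Dec 1, 1757 (210 left).
Dec has 31 days: +31 → Jan 1, 1758 (179 left).
Jan has 31 days: +31 → Feb 1, 1758 (148 left).
Feb has 28 days: +28 → Mar 1, 1758 (120 left).
Mar has 31 days: +31 → Apr 1, 1758 (89 left).
Apr has 30 days: +30 → May 1, 1758 (59 left).
May has 31 days: +31 → Jun 1, 1758 (28 left).
+28 → Jun 29, 1758.

June 29, 1758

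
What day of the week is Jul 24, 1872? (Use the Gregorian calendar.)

Wednesday

Doomsday rule: the anchor day for the 1800s is Friday. For year 72: 72÷12 = 6 r 0, and 0÷4 = 0, so 6+0+0 = 6.
Friday + 6 ≡ Thursday — that's 1872's doomsday.
In July the doomsday date is Jul 11.
Jul 24 is 13 days after Jul 11; 13 mod 7 = 6, so Thursday + 6 = Wednesday.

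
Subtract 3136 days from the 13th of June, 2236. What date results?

−366 (one year; includes Feb 29, 2236) → Jun 13, 2235 (2770 left).
−365 (one year) → Jun 13, 2234 (2405 left).
−365 (one year) → Jun 13, 2233 (2040 left).
−365 (one year) → Jun 13, 2232 (1675 left).
−366 (one year; includes Feb 29, 2232) → Jun 13, 2231 (1309 left).
−365 (one year) → Jun 13, 2230 (944 left).
−365 (one year) → Jun 13, 2229 (579 left).
−365 (one year) → Jun 13, 2228 (214 left).
−13 → May 31, 2228 (end of May, 31 days; 201 left).
−31 → Apr 30, 2228 (end of Apr, 30 days; 170 left).
−30 → Mar 31, 2228 (end of Mar, 31 days; 140 left).
−31 → Feb 29, 2228 (end of Feb, 29 days; 109 left).
−29 → Jan 31, 2228 (end of Jan, 31 days; 80 left).
−31 → Dec 31, 2227 (end of Dec, 31 days; 49 left).
−31 → Nov 30, 2227 (end of Nov, 30 days; 18 left).
−18 → Nov 12, 2227.

November 12, 2227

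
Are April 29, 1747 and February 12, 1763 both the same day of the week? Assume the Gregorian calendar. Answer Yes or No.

Yes

From Apr 29, 1747 to Feb 12, 1763 is 5768 days.
5768 mod 7 = 0, so they are the same weekday.
(Apr 29, 1747 is a Saturday; Feb 12, 1763 is a Saturday.)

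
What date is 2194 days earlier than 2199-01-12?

−365 (one year) → Jan 12, 2198 (1829 left).
−365 (one year) → Jan 12, 2197 (1464 left).
−366 (one year; includes Feb 29, 2196) → Jan 12, 2196 (1098 left).
−365 (one year) → Jan 12, 2195 (733 left).
−365 (one year) → Jan 12, 2194 (368 left).
−12 → Dec 31, 2193 (end of Dec, 31 days; 356 left).
−31 → Nov 30, 2193 (end of Nov, 30 days; 325 left).
−30 → Oct 31, 2193 (end of Oct, 31 days; 295 left).
−31 → Sep 30, 2193 (end of Sep, 30 days; 264 left).
−30 → Aug 31, 2193 (end of Aug, 31 days; 234 left).
−31 → Jul 31, 2193 (end of Jul, 31 days; 203 left).
−31 → Jun 30, 2193 (end of Jun, 30 days; 172 left).
−30 → May 31, 2193 (end of May, 31 days; 142 left).
−31 → Apr 30, 2193 (end of Apr, 30 days; 111 left).
−30 → Mar 31, 2193 (end of Mar, 31 days; 81 left).
−31 → Feb 28, 2193 (end of Feb, 28 days; 50 left).
−28 → Jan 31, 2193 (end of Jan, 31 days; 22 left).
−22 → Jan 9, 2193.

January 9, 2193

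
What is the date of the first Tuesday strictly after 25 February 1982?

Feb 25, 1982 is a Thursday.
From Thursday to the next Tuesday is 5 days.
Feb 25, 1982 + 5 = Mar 2, 1982.

March 2, 1982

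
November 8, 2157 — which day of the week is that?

Doomsday rule: the anchor day for the 2100s is Sunday. For year 57: 57÷12 = 4 r 9, and 9÷4 = 2, so 4+9+2 = 15.
Sunday + 15 ≡ Monday — that's 2157's doomsday.
In November the doomsday date is Nov 7.
Nov 8 is 1 day after Nov 7; 1 mod 7 = 1, so Monday + 1 = Tuesday.

Tuesday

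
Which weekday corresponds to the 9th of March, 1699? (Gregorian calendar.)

Monday

Doomsday rule: the anchor day for the 1600s is Tuesday. For year 99: 99÷12 = 8 r 3, and 3÷4 = 0, so 8+3+0 = 11.
Tuesday + 11 ≡ Saturday — that's 1699's doomsday.
In March the doomsday date is Mar 14.
Mar 9 is 5 days before Mar 14; 5 mod 7 = 5, so Saturday − 5 = Monday.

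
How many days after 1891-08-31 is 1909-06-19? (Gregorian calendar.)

Aug 31, 1891 → Aug 31, 1892: 366 days (Feb 29, 1892 is in that span).
Aug 31, 1892 → Aug 31, 1893: 365 days.
Aug 31, 1893 → Aug 31, 1894: 365 days.
Aug 31, 1894 → Aug 31, 1895: 365 days.
Aug 31, 1895 → Aug 31, 1896: 366 days (Feb 29, 1896 is in that span).
Aug 31, 1896 → Aug 31, 1897: 365 days.
Aug 31, 1897 → Aug 31, 1898: 365 days.
Aug 31, 1898 → Aug 31, 1899: 365 days.
Aug 31, 1899 → Aug 31, 1900: 365 days.
Aug 31, 1900 → Aug 31, 1901: 365 days.
Aug 31, 1901 → Aug 31, 1902: 365 days.
Aug 31, 1902 → Aug 31, 1903: 365 days.
Aug 31, 1903 → Aug 31, 1904: 366 days (Feb 29, 1904 is in that span).
Aug 31, 1904 → Aug 31, 1905: 365 days.
Aug 31, 1905 → Aug 31, 1906: 365 days.
Aug 31, 1906 → Aug 31, 1907: 365 days.
Aug 31, 1907 → Aug 31, 1908: 366 days (Feb 29, 1908 is in that span).
Aug 31, 1908 → Sep 30, 1908: 30 days (August has 31).
Sep 30, 1908 → Oct 30, 1908: 30 days (September has 30).
Oct 30, 1908 → Nov 30, 1908: 31 days (October has 31).
Nov 30, 1908 → Dec 30, 1908: 30 days (November has 30).
Dec 30, 1908 → Jan 30, 1909: 31 days (December has 31).
Jan 30, 1909 → Feb 28, 1909: 29 days (January has 31).
Feb 28, 1909 → Mar 28, 1909: 28 days (February has 28).
Mar 28, 1909 → Apr 28, 1909: 31 days (March has 31).
Apr 28, 1909 → May 28, 1909: 30 days (April has 30).
May 28, 1909 → Jun 19, 1909: 22 days.
Total: 6501 days.

6501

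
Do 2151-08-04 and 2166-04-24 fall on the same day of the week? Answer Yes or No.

No

From Aug 4, 2151 to Apr 24, 2166 is 5377 days.
5377 mod 7 = 1, so they are different weekdays.
(Aug 4, 2151 is a Wednesday; Apr 24, 2166 is a Thursday.)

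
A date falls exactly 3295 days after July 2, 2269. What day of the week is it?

Wednesday

First find the weekday of Jul 2, 2269. Doomsday rule: the anchor day for the 2200s is Friday. For year 69: 69÷12 = 5 r 9, and 9÷4 = 2, so 5+9+2 = 16.
Friday + 16 ≡ Sunday — that's 2269's doomsday.
In July the doomsday date is Jul 11.
Jul 2 is 9 days before Jul 11; 9 mod 7 = 2, so Sunday − 2 = Friday.
3295 mod 7 = 5, so 3295 days after a Friday is Friday + 5 = Wednesday.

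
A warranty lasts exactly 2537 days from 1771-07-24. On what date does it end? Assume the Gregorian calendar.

+366 (one year; includes Feb 29, 1772) → Jul 24, 1772 (2171 left).
+365 (one year) → Jul 24, 1773 (1806 left).
+365 (one year) → Jul 24, 1774 (1441 left).
+365 (one year) → Jul 24, 1775 (1076 left).
+366 (one year; includes Feb 29, 1776) → Jul 24, 1776 (710 left).
+365 (one year) → Jul 24, 1777 (345 left).
Jul has 31 days: +8 → Aug 1, 1777 (337 left).
Aug has 31 days: +31 → Sep 1, 1777 (306 left).
Sep has 30 days: +30 → Oct 1, 1777 (276 left).
Oct has 31 days: +31 → Nov 1, 1777 (245 left).
Nov has 30 days: +30 → Dec 1, 1777 (215 left).
Dec has 31 days: +31 → Jan 1, 1778 (184 left).
Jan has 31 days: +31 → Feb 1, 1778 (153 left).
Feb has 28 days: +28 → Mar 1, 1778 (125 left).
Mar has 31 days: +31 → Apr 1, 1778 (94 left).
Apr has 30 days: +30 → May 1, 1778 (64 left).
May has 31 days: +31 → Jun 1, 1778 (33 left).
Jun has 30 days: +30 → Jul 1, 1778 (3 left).
+3 → Jul 4, 1778.

July 4, 1778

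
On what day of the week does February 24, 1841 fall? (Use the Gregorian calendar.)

Wednesday

Doomsday rule: the anchor day for the 1800s is Friday. For year 41: 41÷12 = 3 r 5, and 5÷4 = 1, so 3+5+1 = 9.
Friday + 9 ≡ Sunday — that's 1841's doomsday.
In February the doomsday date is Feb 28 (1841 is not a leap year).
Feb 24 is 4 days before Feb 28; 4 mod 7 = 4, so Sunday − 4 = Wednesday.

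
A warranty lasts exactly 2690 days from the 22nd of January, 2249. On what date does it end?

+365 (one year) → Jan 22, 2250 (2325 left).
+365 (one year) → Jan 22, 2251 (1960 left).
+365 (one year) → Jan 22, 2252 (1595 left).
+366 (one year; includes Feb 29, 2252) → Jan 22, 2253 (1229 left).
+365 (one year) → Jan 22, 2254 (864 left).
+365 (one year) → Jan 22, 2255 (499 left).
+365 (one year) → Jan 22, 2256 (134 left).
Jan has 31 days: +10 → Feb 1, 2256 (124 left).
Feb has 29 days: +29 → Mar 1, 2256 (95 left).
Mar has 31 days: +31 → Apr 1, 2256 (64 left).
Apr has 30 days: +30 → May 1, 2256 (34 left).
May has 31 days: +31 → Jun 1, 2256 (3 left).
+3 → Jun 4, 2256.

June 4, 2256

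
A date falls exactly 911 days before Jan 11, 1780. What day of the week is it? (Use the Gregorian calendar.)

Jan 11, 1780 is a Tuesday.
911 mod 7 = 1, so 911 days before a Tuesday is Tuesday − 1 = Monday.

Monday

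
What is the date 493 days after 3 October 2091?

+366 (one year; includes Feb 29, 2092) → Oct 3, 2092 (127 left).
Oct has 31 days: +29 → Nov 1, 2092 (98 left).
Nov has 30 days: +30 → Dec 1, 2092 (68 left).
Dec has 31 days: +31 → Jan 1, 2093 (37 left).
Jan has 31 days: +31 → Feb 1, 2093 (6 left).
+6 → Feb 7, 2093.

February 7, 2093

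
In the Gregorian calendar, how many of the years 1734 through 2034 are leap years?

Multiples of 4 in [1734,2034]: 75.
Of those, multiples of 100: 3 (not leap unless ÷400).
Multiples of 400: 1.
Leap years = 75 − 3 + 1 = 73.

73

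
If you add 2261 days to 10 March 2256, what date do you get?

May 19, 2262

+365 (one year) → Mar 10, 2257 (1896 left).
+365 (one year) → Mar 10, 2258 (1531 left).
+365 (one year) → Mar 10, 2259 (1166 left).
+366 (one year; includes Feb 29, 2260) → Mar 10, 2260 (800 left).
+365 (one year) → Mar 10, 2261 (435 left).
+365 (one year) → Mar 10, 2262 (70 left).
Mar has 31 days: +22 → Apr 1, 2262 (48 left).
Apr has 30 days: +30 → May 1, 2262 (18 left).
+18 → May 19, 2262.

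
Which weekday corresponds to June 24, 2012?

January 1, 2012 is a Sunday.
Jan 1, 2012 → Feb 1, 2012: 31 days (January has 31).
Feb 1, 2012 → Mar 1, 2012: 29 days (February has 29).
Mar 1, 2012 → Apr 1, 2012: 31 days (March has 31).
Apr 1, 2012 → May 1, 2012: 30 days (April has 30).
May 1, 2012 → Jun 1, 2012: 31 days (May has 31).
Jun 1, 2012 → Jun 24, 2012: 23 days.
Total: 175 days.
175 mod 7 = 0, so Sunday + 0 = Sunday.

Sunday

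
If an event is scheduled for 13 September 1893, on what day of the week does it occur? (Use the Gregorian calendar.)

Doomsday rule: the anchor day for the 1800s is Friday. For year 93: 93÷12 = 7 r 9, and 9÷4 = 2, so 7+9+2 = 18.
Friday + 18 ≡ Tuesday — that's 1893's doomsday.
In September the doomsday date is Sep 5.
Sep 13 is 8 days after Sep 5; 8 mod 7 = 1, so Tuesday + 1 = Wednesday.

Wednesday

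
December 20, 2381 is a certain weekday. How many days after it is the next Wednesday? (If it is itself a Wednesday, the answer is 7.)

3

Dec 20, 2381 is a Sunday.
From Sunday to the next Wednesday is 3 days.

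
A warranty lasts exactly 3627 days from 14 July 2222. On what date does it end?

June 18, 2232

+365 (one year) → Jul 14, 2223 (3262 left).
+366 (one year; includes Feb 29, 2224) → Jul 14, 2224 (2896 left).
+365 (one year) → Jul 14, 2225 (2531 left).
+365 (one year) → Jul 14, 2226 (2166 left).
+365 (one year) → Jul 14, 2227 (1801 left).
+366 (one year; includes Feb 29, 2228) → Jul 14, 2228 (1435 left).
+365 (one year) → Jul 14, 2229 (1070 left).
+365 (one year) → Jul 14, 2230 (705 left).
+365 (one year) → Jul 14, 2231 (340 left).
Jul has 31 days: +18 → Aug 1, 2231 (322 left).
Aug has 31 days: +31 → Sep 1, 2231 (291 left).
Sep has 30 days: +30 → Oct 1, 2231 (261 left).
Oct has 31 days: +31 → Nov 1, 2231 (230 left).
Nov has 30 days: +30 → Dec 1, 2231 (200 left).
Dec has 31 days: +31 → Jan 1, 2232 (169 left).
Jan has 31 days: +31 → Feb 1, 2232 (138 left).
Feb has 29 days: +29 → Mar 1, 2232 (109 left).
Mar has 31 days: +31 → Apr 1, 2232 (78 left).
Apr has 30 days: +30 → May 1, 2232 (48 left).
May has 31 days: +31 → Jun 1, 2232 (17 left).
+17 → Jun 18, 2232.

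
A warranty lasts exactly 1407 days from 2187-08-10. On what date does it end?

+366 (one year; includes Feb 29, 2188) → Aug 10, 2188 (1041 left).
+365 (one year) → Aug 10, 2189 (676 left).
+365 (one year) → Aug 10, 2190 (311 left).
Aug has 31 days: +22 → Sep 1, 2190 (289 left).
Sep has 30 days: +30 → Oct 1, 2190 (259 left).
Oct has 31 days: +31 → Nov 1, 2190 (228 left).
Nov has 30 days: +30 → Dec 1, 2190 (198 left).
Dec has 31 days: +31 → Jan 1, 2191 (167 left).
Jan has 31 days: +31 → Feb 1, 2191 (136 left).
Feb has 28 days: +28 → Mar 1, 2191 (108 left).
Mar has 31 days: +31 → Apr 1, 2191 (77 left).
Apr has 30 days: +30 → May 1, 2191 (47 left).
May has 31 days: +31 → Jun 1, 2191 (16 left).
+16 → Jun 17, 2191.

June 17, 2191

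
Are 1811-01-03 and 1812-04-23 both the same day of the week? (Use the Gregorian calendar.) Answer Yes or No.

From Jan 3, 1811 to Apr 23, 1812 is 476 days.
476 mod 7 = 0, so they are the same weekday.
(Jan 3, 1811 is a Thursday; Apr 23, 1812 is a Thursday.)

Yes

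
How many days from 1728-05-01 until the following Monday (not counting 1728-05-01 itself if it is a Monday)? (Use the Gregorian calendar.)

May 1, 1728 is a Saturday.
From Saturday to the next Monday is 2 days.

2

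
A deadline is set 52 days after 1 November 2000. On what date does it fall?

December 23, 2000

Nov has 30 days: +30 → Dec 1, 2000 (22 left).
+22 → Dec 23, 2000.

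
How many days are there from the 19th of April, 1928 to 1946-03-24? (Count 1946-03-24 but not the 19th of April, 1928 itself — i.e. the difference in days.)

Apr 19, 1928 → Apr 19, 1929: 365 days.
Apr 19, 1929 → Apr 19, 1930: 365 days.
Apr 19, 1930 → Apr 19, 1931: 365 days.
Apr 19, 1931 → Apr 19, 1932: 366 days (Feb 29, 1932 is in that span).
Apr 19, 1932 → Apr 19, 1933: 365 days.
Apr 19, 1933 → Apr 19, 1934: 365 days.
Apr 19, 1934 → Apr 19, 1935: 365 days.
Apr 19, 1935 → Apr 19, 1936: 366 days (Feb 29, 1936 is in that span).
Apr 19, 1936 → Apr 19, 1937: 365 days.
Apr 19, 1937 → Apr 19, 1938: 365 days.
Apr 19, 1938 → Apr 19, 1939: 365 days.
Apr 19, 1939 → Apr 19, 1940: 366 days (Feb 29, 1940 is in that span).
Apr 19, 1940 → Apr 19, 1941: 365 days.
Apr 19, 1941 → Apr 19, 1942: 365 days.
Apr 19, 1942 → Apr 19, 1943: 365 days.
Apr 19, 1943 → Apr 19, 1944: 366 days (Feb 29, 1944 is in that span).
Apr 19, 1944 → Apr 19, 1945: 365 days.
Apr 19, 1945 → May 19, 1945: 30 days (April has 30).
May 19, 1945 → Jun 19, 1945: 31 days (May has 31).
Jun 19, 1945 → Jul 19, 1945: 30 days (June has 30).
Jul 19, 1945 → Aug 19, 1945: 31 days (July has 31).
Aug 19, 1945 → Sep 19, 1945: 31 days (August has 31).
Sep 19, 1945 → Oct 19, 1945: 30 days (September has 30).
Oct 19, 1945 → Nov 19, 1945: 31 days (October has 31).
Nov 19, 1945 → Dec 19, 1945: 30 days (November has 30).
Dec 19, 1945 → Jan 19, 1946: 31 days (December has 31).
Jan 19, 1946 → Feb 19, 1946: 31 days (January has 31).
Feb 19, 1946 → Mar 19, 1946: 28 days (February has 28).
Mar 19, 1946 → Mar 24, 1946: 5 days.
Total: 6548 days.

6548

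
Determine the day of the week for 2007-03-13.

Tuesday

January 1, 2007 is a Monday.
Jan 1, 2007 → Feb 1, 2007: 31 days (January has 31).
Feb 1, 2007 → Mar 1, 2007: 28 days (February has 28).
Mar 1, 2007 → Mar 13, 2007: 12 days.
Total: 71 days.
71 mod 7 = 1, so Monday + 1 = Tuesday.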